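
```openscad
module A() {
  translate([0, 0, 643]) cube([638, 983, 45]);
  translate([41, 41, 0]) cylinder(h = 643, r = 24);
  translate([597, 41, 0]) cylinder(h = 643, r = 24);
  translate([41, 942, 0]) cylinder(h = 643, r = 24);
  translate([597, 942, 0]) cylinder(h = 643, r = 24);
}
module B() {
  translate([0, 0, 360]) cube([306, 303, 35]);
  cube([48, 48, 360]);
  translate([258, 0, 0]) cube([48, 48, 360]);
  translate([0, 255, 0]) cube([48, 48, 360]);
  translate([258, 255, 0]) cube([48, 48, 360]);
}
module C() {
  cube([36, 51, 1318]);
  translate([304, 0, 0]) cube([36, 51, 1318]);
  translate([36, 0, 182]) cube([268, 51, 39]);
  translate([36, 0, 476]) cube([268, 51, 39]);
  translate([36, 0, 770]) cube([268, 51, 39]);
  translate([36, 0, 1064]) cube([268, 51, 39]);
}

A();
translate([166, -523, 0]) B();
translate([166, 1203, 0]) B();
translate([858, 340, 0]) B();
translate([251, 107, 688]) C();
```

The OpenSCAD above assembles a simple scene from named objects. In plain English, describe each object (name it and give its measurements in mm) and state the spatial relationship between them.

A is a table with a 638×983 mm rectangular top, 45 mm thick, top surface at z = 688 mm, supported by four round legs of 48 mm diameter, each leg's bounding box inset 17 mm from the nearest pair of top edges, running from the floor.

B is a four-legged stool. The seat is 306×303 mm, 35 mm thick, top at z = 395 mm. It stands on four square legs, each 48×48 mm in cross-section, from z = 0 to the seat underside, each flush with a corner of the seat.

C is a straight ladder. Two 36×51 mm vertical rails, 1318 mm tall, stand 340 mm apart (outside-to-outside) with their front faces coplanar on the −y side. 4 rungs, each 51 mm deep and 39 mm tall, span between the inner faces of the rails, front faces flush with the rails. The lowest rung's underside is at z = 182 mm and rungs are spaced 294 mm apart (underside to underside).

Three stools sit around the table at the −y, +y, +x sides. The ladder is on top of the table.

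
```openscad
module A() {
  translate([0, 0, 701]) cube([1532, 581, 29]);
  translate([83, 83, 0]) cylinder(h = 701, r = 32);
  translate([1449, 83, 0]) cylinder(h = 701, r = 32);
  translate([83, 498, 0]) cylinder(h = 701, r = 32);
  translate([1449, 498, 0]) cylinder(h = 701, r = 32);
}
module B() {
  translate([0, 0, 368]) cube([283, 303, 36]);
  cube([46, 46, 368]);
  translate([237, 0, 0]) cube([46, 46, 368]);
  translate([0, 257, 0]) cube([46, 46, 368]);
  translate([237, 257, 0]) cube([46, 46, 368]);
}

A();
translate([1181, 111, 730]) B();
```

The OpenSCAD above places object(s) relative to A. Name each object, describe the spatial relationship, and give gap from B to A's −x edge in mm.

A is a table. B is a stool. The stool is on top of the table. The gap from the stool to the table's −x edge is 1181 mm.

The stool's min-x is at 1181; the table's min-x is 0; gap = 1181 mm.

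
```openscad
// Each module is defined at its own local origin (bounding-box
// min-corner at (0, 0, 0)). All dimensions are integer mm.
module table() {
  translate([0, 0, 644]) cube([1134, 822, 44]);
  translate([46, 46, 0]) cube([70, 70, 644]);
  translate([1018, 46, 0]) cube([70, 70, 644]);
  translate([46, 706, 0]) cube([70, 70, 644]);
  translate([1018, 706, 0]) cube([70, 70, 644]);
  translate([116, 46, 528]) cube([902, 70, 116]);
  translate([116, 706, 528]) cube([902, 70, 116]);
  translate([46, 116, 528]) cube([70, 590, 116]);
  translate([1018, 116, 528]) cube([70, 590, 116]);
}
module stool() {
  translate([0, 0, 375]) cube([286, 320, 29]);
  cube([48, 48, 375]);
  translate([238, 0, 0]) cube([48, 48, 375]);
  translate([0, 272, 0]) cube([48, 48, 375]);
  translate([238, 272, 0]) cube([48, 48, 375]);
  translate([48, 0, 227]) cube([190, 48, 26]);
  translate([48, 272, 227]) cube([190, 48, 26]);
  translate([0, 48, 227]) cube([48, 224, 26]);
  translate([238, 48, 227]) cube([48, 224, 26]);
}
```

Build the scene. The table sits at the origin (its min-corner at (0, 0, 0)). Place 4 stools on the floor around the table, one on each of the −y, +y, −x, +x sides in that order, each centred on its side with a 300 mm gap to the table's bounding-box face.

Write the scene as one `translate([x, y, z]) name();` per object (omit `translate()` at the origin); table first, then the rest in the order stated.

table();
translate([424, -620, 0]) stool();
translate([424, 1122, 0]) stool();
translate([-586, 251, 0]) stool();
translate([1434, 251, 0]) stool();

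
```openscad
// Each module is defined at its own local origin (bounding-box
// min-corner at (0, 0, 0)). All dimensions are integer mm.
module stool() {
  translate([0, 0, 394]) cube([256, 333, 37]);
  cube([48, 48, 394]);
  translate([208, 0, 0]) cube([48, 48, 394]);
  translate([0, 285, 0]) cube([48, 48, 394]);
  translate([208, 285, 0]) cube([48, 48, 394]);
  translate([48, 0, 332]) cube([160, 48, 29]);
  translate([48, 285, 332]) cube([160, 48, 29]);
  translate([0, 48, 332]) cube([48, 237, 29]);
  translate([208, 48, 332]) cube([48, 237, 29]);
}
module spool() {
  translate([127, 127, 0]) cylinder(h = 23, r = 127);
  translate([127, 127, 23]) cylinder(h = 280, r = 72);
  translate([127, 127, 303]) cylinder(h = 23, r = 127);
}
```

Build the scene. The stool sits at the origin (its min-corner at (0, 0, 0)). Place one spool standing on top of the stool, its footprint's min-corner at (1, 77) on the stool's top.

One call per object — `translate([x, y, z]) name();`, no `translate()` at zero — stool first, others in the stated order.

stool();
translate([1, 77, 431]) spool();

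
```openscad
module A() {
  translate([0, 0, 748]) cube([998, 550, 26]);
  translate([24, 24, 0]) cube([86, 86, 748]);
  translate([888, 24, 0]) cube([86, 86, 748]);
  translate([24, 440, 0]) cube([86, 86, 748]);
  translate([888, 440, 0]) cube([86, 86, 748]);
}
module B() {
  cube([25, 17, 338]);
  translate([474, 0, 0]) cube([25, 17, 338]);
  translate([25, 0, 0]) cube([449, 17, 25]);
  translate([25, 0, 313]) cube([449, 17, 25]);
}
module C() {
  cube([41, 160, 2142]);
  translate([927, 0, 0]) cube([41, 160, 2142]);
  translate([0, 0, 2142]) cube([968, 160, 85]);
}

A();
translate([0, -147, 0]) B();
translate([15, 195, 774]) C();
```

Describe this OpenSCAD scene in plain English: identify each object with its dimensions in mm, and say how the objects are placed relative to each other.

A is a rectangular dining table. The top is 998×550×26 mm with its upper surface at z = 774 mm. It stands on four 86×86 mm square legs, each inset 24 mm from the nearest pair of top edges, running from the floor to the underside of the top.

B is a rectangular picture frame lying in the x–z plane (depth along y). The opening is 449 mm wide (x) by 288 mm tall (z), surrounded by a border 25 mm wide on all four sides. The frame is 17 mm deep and is made of two full-height vertical stiles with two horizontal rails fitted between them.

C is a door frame. The clear opening is 886 mm wide and 2142 mm high. Two 41 mm wide jambs, 160 mm deep, stand either side of the opening from the floor to the top of the opening. A 85 mm thick head sits across the top of both jambs, spanning the full outside width of the frame.

The picture frame is on the floor beside the table on its −y side. The door frame is on top of the table, centred.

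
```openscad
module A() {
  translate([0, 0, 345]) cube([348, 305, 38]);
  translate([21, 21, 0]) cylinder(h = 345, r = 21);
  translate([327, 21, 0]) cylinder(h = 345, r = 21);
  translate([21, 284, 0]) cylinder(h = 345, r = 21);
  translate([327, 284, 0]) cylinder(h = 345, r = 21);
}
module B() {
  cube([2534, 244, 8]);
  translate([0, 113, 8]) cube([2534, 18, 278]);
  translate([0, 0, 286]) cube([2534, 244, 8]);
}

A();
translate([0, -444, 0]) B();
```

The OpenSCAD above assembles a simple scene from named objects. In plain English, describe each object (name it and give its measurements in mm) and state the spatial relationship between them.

A is a four-legged stool. The seat is a 348×305×38 mm slab whose top surface is at z = 383 mm; four round legs, each 42 mm in diameter, run from the floor (z = 0) to the underside of the seat, each leg's axis is inset half a diameter from the nearest pair of seat edges (so the leg's bounding box is flush with the corner).

B is an I-beam lying along x, 2534 mm long. Overall section height 294 mm. Two flanges 244 mm wide (y) and 8 mm thick, one on the floor and one at the top; a web 18 mm thick runs between them, centred on the flange width.

The I-beam is on the floor beside the stool on its −y side.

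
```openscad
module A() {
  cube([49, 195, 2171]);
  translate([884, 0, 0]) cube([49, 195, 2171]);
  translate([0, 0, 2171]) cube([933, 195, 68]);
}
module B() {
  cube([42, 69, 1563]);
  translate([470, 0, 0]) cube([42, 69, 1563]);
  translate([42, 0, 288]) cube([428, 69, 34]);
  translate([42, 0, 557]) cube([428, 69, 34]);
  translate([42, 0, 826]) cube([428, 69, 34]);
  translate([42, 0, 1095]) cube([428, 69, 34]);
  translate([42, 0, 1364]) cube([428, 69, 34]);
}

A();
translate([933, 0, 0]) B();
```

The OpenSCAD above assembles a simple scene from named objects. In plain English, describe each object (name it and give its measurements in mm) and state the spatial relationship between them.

A is a door frame. The clear opening is 835 mm wide and 2171 mm high. Two 49 mm wide jambs, 195 mm deep, stand either side of the opening from the floor to the top of the opening. A 68 mm thick head sits across the top of both jambs, spanning the full outside width of the frame.

B is a wooden ladder with two side rails of 42×69 mm section and 1563 mm height, set 512 mm apart overall. Between them run 5 rectangular rungs (69 mm deep, 34 mm thick), front faces flush with the rails' −y face. The bottom of the first rung is 288 mm above the floor and each subsequent rung is 269 mm higher than the one below.

The ladder is against the door frame's +x side, with their −y faces flush.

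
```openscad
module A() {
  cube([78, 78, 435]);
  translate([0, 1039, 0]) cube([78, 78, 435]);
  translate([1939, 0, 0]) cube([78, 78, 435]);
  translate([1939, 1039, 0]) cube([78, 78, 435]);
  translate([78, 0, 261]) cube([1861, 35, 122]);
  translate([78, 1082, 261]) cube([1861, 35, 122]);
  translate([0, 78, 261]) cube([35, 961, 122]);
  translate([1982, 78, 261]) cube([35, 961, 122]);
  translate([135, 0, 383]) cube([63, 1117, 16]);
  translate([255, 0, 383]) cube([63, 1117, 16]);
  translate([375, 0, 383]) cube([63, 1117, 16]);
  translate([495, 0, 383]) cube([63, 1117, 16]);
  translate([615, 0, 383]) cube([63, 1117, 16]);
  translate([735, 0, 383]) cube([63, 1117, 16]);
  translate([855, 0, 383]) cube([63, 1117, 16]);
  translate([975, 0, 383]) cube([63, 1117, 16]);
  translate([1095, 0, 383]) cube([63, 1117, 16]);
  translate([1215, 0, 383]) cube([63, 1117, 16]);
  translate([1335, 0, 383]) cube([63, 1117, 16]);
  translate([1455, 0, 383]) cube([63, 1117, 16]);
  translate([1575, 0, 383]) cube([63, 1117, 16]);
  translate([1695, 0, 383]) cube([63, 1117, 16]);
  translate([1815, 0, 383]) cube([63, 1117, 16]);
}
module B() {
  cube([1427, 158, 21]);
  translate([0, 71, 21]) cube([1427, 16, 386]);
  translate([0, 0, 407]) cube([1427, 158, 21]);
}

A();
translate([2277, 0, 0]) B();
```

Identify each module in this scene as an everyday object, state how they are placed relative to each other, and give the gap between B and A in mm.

A is a bed frame. B is an I-beam. The I-beam is on the floor beside the bed frame on its +x side. The gap between the I-beam and the bed frame is 260 mm.

The I-beam's nearest face is 260 mm from the bed frame's +x face.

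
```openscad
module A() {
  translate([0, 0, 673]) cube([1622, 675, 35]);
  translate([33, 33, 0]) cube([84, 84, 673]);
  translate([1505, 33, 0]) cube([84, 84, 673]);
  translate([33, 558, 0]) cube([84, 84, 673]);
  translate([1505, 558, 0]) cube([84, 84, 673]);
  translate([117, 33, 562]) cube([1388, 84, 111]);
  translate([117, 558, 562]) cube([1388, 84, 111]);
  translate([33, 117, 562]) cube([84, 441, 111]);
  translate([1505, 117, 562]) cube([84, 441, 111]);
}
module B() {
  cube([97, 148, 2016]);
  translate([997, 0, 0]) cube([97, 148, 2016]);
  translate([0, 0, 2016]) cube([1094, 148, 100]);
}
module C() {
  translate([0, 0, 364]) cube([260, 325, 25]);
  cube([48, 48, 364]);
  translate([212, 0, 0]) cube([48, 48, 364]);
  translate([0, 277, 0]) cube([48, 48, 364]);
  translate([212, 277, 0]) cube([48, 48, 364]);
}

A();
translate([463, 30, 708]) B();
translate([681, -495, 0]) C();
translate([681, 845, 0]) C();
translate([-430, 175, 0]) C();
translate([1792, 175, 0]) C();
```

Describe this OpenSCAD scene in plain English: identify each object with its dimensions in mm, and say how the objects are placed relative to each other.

A is a table: top 1622 mm (x) × 675 mm (y), 35 mm thick, upper face at z = 708 mm, on four 84×84 mm square legs, each inset 33 mm from the nearest pair of top edges, running from z = 0 to the bottom of the top. Four apron rails, 84 mm thick and 111 mm tall, run between adjacent legs with their top edges flush with the underside of the top and their outer faces flush with the legs' outer faces.

B is a door frame. The clear opening is 900 mm wide and 2016 mm high. Two 97 mm wide jambs, 148 mm deep, stand either side of the opening from the floor to the top of the opening. A 100 mm thick head sits across the top of both jambs, spanning the full outside width of the frame.

C is a four-legged stool. The seat is 260×325 mm, 25 mm thick, top at z = 389 mm. It stands on four square legs, each 48×48 mm in cross-section, from z = 0 to the seat underside, each flush with a corner of the seat.

The door frame is on top of the table. Four stools sit around the table at the −y, +y, −x, +x sides.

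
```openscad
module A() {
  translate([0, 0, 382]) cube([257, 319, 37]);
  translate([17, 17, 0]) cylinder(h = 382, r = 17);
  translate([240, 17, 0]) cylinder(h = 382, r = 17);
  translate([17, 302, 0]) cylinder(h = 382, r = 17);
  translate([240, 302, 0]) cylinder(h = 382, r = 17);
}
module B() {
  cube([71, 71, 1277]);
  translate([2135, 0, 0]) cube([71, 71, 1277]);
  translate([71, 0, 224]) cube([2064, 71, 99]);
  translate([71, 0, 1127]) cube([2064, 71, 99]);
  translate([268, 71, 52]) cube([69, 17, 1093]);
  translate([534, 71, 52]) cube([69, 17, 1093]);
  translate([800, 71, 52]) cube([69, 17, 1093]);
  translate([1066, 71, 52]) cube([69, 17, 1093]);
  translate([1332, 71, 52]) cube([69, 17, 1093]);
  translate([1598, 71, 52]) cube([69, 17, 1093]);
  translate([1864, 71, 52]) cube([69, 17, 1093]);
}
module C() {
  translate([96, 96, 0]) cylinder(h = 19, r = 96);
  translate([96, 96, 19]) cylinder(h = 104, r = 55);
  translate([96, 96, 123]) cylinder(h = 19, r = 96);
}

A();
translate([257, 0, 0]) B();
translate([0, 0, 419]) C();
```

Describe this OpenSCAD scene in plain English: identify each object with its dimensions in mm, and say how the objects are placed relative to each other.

A is a simple wooden stool: a rectangular seat 257 mm (x) by 319 mm (y), 37 mm thick, top face at z = 419 mm, on four round legs, each 34 mm in diameter. The legs rest on z = 0, each leg's axis is inset half a diameter from the nearest pair of seat edges (so the leg's bounding box is flush with the corner).

B is a fence section. Two 71×71 mm posts, 1277 mm tall, stand on the floor with a clear span of 2064 mm between their inner faces. Two horizontal rails of 71×99 mm section span the gap between the posts with their undersides at z = 224 mm and z = 1127 mm, flush with the posts' −y face. 7 pickets, each 69 mm wide, 17 mm thick and 1093 mm tall, are fixed to the +y face of the rails with their bottoms at z = 52 mm, evenly spaced across the span with equal gaps (rounded down to the nearest mm) at the −x end and between each pair — any rounding remainder accumulates at the +x end.

C is a spool: two coaxial disc flanges of radius 96 mm and thickness 19 mm, joined by a core cylinder of radius 55 mm and height 104 mm. The lower flange rests on z = 0 and the three cylinders share a vertical axis.

The fence section is against the stool's +x side, with their −y faces flush. The spool is on top of the stool.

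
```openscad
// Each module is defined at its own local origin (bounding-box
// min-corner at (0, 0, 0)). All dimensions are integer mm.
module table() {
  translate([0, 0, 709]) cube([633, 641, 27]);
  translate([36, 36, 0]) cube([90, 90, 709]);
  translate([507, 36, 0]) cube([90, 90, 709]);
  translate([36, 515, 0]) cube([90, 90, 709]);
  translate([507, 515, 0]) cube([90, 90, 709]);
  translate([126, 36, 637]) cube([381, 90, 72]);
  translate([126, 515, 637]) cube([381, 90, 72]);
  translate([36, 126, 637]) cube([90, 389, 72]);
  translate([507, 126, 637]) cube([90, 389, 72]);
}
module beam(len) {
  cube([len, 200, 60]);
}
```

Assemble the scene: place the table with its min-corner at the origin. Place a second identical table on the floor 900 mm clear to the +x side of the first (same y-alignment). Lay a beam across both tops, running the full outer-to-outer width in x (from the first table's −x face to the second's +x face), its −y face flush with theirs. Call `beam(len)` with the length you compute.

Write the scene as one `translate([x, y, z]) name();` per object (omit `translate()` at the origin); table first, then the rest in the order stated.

table();
translate([1533, 0, 0]) table();
translate([0, 0, 736]) beam(2166);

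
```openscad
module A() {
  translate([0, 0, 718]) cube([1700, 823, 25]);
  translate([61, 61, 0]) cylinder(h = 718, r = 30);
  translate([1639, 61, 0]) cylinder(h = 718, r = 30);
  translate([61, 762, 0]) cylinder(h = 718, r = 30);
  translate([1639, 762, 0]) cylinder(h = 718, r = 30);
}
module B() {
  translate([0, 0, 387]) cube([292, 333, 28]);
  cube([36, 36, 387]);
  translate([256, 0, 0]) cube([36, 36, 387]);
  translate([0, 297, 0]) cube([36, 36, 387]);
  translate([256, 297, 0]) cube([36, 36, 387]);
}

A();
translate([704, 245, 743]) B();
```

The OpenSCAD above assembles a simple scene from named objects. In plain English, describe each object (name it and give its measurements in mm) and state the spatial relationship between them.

A is a table with a 1700×823 mm rectangular top, 25 mm thick, top surface at z = 743 mm, supported by four round legs of 60 mm diameter, each leg's bounding box inset 31 mm from the nearest pair of top edges, running from the floor.

B is a simple wooden stool: a rectangular seat 292 mm (x) by 333 mm (y), 28 mm thick, top face at z = 415 mm, on four square legs, each 36×36 mm in cross-section. The legs rest on z = 0, each flush with a corner of the seat.

The stool is on top of the table, centred.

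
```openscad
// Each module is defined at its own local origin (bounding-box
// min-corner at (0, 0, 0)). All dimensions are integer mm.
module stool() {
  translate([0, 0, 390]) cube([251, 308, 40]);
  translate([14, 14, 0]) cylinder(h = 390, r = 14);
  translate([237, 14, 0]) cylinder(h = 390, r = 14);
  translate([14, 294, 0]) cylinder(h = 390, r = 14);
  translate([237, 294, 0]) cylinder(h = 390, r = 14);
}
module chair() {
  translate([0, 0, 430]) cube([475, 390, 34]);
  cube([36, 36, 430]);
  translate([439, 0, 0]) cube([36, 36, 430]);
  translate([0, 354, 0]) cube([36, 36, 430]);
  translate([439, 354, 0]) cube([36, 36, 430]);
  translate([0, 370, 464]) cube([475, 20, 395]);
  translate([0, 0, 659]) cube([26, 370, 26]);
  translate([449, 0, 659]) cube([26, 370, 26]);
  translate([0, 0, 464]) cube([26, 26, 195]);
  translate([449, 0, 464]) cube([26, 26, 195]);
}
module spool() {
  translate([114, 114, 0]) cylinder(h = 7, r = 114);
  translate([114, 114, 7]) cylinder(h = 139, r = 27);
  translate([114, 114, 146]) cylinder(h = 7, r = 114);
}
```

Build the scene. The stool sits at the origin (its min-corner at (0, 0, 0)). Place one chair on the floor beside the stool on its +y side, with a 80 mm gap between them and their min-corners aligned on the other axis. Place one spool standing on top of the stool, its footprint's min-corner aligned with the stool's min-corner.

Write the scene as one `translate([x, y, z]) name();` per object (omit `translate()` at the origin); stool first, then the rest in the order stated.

stool();
translate([0, 388, 0]) chair();
translate([0, 0, 430]) spool();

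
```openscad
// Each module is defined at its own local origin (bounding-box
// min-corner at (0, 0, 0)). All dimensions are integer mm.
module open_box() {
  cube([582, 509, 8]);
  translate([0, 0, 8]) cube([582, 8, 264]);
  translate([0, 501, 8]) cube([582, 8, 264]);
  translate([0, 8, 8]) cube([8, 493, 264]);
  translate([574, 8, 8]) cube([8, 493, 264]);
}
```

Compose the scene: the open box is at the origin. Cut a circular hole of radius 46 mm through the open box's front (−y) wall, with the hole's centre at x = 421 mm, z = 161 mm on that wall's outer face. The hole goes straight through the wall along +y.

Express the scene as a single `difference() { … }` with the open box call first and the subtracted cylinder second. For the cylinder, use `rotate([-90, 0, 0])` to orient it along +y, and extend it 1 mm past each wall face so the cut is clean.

difference() {
  open_box();
  translate([421, -1, 161]) rotate([-90, 0, 0]) cylinder(h = 10, r = 46);
}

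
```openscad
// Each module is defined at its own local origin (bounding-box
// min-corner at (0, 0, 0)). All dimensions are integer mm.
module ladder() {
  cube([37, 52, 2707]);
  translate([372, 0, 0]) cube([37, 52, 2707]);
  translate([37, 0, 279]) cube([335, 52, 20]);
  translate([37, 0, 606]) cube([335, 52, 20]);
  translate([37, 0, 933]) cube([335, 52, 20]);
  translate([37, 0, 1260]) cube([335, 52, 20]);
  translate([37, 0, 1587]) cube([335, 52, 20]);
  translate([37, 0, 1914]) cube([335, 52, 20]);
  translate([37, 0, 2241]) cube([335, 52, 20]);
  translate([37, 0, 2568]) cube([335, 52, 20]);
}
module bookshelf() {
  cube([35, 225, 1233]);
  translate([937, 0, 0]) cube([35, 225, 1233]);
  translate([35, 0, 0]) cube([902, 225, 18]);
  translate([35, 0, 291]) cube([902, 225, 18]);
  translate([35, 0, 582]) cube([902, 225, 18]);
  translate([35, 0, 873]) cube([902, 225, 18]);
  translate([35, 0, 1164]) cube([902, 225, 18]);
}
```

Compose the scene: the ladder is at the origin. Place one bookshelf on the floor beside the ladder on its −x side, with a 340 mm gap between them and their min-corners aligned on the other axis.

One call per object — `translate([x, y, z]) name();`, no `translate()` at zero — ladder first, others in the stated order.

ladder();
translate([-1312, 0, 0]) bookshelf();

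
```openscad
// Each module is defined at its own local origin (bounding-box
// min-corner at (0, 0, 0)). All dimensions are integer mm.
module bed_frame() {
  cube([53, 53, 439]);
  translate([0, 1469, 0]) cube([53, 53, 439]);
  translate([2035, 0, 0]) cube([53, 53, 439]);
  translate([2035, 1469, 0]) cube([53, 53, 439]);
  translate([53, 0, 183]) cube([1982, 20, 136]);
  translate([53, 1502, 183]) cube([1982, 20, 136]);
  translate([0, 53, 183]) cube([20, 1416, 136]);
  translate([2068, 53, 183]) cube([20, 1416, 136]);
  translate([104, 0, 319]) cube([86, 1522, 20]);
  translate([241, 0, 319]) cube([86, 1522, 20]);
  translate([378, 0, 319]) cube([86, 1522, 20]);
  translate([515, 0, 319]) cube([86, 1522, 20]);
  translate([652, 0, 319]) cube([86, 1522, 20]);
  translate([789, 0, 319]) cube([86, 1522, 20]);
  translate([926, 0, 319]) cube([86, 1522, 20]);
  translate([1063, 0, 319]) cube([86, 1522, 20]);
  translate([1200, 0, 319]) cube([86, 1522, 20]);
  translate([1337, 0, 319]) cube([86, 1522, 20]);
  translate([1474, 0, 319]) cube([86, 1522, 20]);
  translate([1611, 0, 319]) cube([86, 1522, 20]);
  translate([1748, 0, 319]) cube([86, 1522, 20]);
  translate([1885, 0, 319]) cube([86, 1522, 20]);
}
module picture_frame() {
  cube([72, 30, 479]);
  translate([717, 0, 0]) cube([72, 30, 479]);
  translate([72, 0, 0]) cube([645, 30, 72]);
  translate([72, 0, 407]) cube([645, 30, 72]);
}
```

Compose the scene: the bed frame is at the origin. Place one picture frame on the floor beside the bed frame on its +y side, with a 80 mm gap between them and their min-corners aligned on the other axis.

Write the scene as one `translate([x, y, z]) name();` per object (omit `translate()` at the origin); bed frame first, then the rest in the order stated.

bed_frame();
translate([0, 1602, 0]) picture_frame();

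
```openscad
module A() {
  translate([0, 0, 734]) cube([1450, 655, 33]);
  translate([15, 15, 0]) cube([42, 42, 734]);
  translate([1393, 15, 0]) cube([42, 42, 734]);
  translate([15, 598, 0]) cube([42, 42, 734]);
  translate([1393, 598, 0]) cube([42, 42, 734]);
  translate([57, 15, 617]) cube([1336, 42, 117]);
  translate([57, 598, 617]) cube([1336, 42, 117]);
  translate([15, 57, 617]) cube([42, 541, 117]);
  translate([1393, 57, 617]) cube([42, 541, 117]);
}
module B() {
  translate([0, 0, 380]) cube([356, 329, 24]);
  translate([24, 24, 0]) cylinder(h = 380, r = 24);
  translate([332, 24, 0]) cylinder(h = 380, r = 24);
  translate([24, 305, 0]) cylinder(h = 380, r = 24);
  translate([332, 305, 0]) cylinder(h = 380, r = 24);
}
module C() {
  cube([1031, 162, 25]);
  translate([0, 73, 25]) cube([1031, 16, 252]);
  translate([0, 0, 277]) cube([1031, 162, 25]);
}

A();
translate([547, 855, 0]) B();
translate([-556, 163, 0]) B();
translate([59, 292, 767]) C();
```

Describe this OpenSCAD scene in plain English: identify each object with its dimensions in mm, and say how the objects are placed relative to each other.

A is a rectangular dining table. The top is 1450×655×33 mm with its upper surface at z = 767 mm. It stands on four 42×42 mm square legs, each inset 15 mm from the nearest pair of top edges, running from the floor to the underside of the top. Four apron rails, 42 mm thick and 117 mm tall, run between adjacent legs with their top edges flush with the underside of the top and their outer faces flush with the legs' outer faces.

B is a simple wooden stool: a rectangular seat 356 mm (x) by 329 mm (y), 24 mm thick, top face at z = 404 mm, on four round legs, each 48 mm in diameter. The legs rest on z = 0, each leg's axis is inset half a diameter from the nearest pair of seat edges (so the leg's bounding box is flush with the corner).

C is an I-beam lying along x, 1031 mm long. Overall section height 302 mm. Two flanges 162 mm wide (y) and 25 mm thick, one on the floor and one at the top; a web 16 mm thick runs between them, centred on the flange width.

Two stools sit around the table at the +y, −x sides. The I-beam is on top of the table.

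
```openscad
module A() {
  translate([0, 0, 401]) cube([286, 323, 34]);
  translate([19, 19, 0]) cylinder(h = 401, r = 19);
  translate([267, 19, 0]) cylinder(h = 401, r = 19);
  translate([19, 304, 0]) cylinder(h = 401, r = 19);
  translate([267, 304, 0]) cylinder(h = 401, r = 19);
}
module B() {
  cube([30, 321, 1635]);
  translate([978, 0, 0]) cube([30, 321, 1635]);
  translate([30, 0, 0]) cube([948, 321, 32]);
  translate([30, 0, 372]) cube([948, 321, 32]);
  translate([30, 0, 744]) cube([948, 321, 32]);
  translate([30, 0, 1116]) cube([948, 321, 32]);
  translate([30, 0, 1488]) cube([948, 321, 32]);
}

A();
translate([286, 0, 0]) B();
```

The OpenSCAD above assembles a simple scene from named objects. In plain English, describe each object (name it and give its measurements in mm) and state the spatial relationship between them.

A is a four-legged stool. The seat is a 286×323×34 mm slab whose top surface is at z = 435 mm; four round legs, each 38 mm in diameter, run from the floor (z = 0) to the underside of the seat, each leg's axis is inset half a diameter from the nearest pair of seat edges (so the leg's bounding box is flush with the corner).

B is an open bookshelf. Two side panels, each 30 mm thick, 321 mm deep and 1635 mm tall, stand 1008 mm apart (outside-to-outside). Between them sit 5 shelves, each 32 mm thick and 321 mm deep, spanning the full gap between the sides. The bottom shelf rests on the floor (its underside at z = 0) and the clear gap between one shelf's top and the next shelf's underside is 340 mm.

The bookshelf is against the stool's +x side, with their −y faces flush.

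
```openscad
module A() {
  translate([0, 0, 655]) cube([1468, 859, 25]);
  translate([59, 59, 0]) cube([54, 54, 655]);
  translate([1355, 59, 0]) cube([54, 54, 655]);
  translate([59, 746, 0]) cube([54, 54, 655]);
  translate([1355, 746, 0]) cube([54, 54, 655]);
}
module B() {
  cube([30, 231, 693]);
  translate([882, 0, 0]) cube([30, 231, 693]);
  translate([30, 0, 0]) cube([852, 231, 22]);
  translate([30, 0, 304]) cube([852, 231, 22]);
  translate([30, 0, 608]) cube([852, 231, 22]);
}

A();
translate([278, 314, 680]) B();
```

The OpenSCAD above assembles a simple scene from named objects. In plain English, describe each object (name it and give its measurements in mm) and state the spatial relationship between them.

A is a table: top 1468 mm (x) × 859 mm (y), 25 mm thick, upper face at z = 680 mm, on four 54×54 mm square legs, each inset 59 mm from the nearest pair of top edges, running from z = 0 to the bottom of the top.

B is a bookshelf 912 mm wide overall, 231 mm deep and 693 mm tall. The two sides are 30 mm thick vertical panels. 3 horizontal shelves of 22 mm thickness span between the inner faces of the sides; the lowest shelf sits on the floor and shelves are stacked with a clear vertical gap of 282 mm between each pair.

The bookshelf is on top of the table, centred.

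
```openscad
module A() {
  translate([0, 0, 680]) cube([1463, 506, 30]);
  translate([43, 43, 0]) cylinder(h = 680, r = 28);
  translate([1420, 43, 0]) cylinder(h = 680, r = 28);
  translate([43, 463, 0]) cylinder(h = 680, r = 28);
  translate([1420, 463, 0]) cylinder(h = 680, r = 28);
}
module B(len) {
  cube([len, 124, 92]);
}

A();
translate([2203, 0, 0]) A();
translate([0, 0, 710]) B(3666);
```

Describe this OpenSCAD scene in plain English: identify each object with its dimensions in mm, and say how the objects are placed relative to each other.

A is a rectangular dining table. The top is 1463×506×30 mm with its upper surface at z = 710 mm. It stands on four round legs of 56 mm diameter, each leg's bounding box inset 15 mm from the nearest pair of top edges, running from the floor to the underside of the top.

B is a rectangular beam 3666 mm long (x), 124 mm deep (y), 92 mm thick (z).

The beam spans the tops of two tables placed 740 mm apart, resting at z = 710 mm.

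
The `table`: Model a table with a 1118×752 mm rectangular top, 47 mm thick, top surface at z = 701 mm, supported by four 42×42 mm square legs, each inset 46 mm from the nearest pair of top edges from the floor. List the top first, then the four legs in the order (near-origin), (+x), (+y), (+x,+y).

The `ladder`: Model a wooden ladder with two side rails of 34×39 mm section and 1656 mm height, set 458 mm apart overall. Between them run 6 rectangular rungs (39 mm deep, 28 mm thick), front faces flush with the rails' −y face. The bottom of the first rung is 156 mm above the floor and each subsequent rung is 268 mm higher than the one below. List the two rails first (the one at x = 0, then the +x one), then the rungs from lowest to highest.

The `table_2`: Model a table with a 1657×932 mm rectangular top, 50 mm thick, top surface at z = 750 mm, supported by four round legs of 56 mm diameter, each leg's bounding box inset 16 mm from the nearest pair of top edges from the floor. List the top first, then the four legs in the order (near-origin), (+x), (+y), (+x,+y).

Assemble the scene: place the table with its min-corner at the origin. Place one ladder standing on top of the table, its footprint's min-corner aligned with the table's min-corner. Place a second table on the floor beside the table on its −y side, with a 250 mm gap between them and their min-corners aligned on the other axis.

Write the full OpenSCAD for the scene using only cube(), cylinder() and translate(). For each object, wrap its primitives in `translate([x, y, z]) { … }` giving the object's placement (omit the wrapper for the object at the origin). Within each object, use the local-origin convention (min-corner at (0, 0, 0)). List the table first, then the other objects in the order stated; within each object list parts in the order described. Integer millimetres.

translate([0, 0, 654]) cube([1118, 752, 47]);
translate([46, 46, 0]) cube([42, 42, 654]);
translate([1030, 46, 0]) cube([42, 42, 654]);
translate([46, 664, 0]) cube([42, 42, 654]);
translate([1030, 664, 0]) cube([42, 42, 654]);
translate([0, 0, 701]) {
  cube([34, 39, 1656]);
  translate([424, 0, 0]) cube([34, 39, 1656]);
  translate([34, 0, 156]) cube([390, 39, 28]);
  translate([34, 0, 424]) cube([390, 39, 28]);
  translate([34, 0, 692]) cube([390, 39, 28]);
  translate([34, 0, 960]) cube([390, 39, 28]);
  translate([34, 0, 1228]) cube([390, 39, 28]);
  translate([34, 0, 1496]) cube([390, 39, 28]);
}
translate([0, -1182, 0]) {
  translate([0, 0, 700]) cube([1657, 932, 50]);
  translate([44, 44, 0]) cylinder(h = 700, r = 28);
  translate([1613, 44, 0]) cylinder(h = 700, r = 28);
  translate([44, 888, 0]) cylinder(h = 700, r = 28);
  translate([1613, 888, 0]) cylinder(h = 700, r = 28);
}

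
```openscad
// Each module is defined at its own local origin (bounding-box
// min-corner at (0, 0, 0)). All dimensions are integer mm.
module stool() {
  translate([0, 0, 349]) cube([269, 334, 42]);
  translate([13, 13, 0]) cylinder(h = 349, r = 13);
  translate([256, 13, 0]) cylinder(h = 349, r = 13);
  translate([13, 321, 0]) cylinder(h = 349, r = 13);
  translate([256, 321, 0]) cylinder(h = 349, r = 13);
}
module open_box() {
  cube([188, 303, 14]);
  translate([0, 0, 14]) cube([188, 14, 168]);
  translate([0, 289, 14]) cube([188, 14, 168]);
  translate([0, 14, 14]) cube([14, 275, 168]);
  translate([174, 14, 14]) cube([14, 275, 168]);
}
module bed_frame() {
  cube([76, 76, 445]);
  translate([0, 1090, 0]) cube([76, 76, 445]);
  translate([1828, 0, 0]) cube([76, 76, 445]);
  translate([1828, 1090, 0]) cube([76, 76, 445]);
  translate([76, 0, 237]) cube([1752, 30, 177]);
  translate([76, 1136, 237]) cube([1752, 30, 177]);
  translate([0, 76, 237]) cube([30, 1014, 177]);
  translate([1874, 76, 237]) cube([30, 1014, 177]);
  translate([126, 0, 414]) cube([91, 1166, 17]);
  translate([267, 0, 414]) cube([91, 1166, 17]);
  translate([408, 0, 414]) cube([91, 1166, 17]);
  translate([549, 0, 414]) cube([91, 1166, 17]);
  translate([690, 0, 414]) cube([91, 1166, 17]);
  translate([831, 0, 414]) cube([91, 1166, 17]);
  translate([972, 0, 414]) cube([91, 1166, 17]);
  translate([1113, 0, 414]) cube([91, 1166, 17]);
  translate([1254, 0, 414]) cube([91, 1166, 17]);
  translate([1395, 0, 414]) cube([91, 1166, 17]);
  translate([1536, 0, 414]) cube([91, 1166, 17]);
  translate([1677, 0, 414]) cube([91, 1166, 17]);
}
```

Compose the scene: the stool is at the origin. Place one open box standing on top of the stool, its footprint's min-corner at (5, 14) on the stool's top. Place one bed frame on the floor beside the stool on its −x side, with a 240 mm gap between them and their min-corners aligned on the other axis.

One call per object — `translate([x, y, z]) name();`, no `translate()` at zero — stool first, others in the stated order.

stool();
translate([5, 14, 391]) open_box();
translate([-2144, 0, 0]) bed_frame();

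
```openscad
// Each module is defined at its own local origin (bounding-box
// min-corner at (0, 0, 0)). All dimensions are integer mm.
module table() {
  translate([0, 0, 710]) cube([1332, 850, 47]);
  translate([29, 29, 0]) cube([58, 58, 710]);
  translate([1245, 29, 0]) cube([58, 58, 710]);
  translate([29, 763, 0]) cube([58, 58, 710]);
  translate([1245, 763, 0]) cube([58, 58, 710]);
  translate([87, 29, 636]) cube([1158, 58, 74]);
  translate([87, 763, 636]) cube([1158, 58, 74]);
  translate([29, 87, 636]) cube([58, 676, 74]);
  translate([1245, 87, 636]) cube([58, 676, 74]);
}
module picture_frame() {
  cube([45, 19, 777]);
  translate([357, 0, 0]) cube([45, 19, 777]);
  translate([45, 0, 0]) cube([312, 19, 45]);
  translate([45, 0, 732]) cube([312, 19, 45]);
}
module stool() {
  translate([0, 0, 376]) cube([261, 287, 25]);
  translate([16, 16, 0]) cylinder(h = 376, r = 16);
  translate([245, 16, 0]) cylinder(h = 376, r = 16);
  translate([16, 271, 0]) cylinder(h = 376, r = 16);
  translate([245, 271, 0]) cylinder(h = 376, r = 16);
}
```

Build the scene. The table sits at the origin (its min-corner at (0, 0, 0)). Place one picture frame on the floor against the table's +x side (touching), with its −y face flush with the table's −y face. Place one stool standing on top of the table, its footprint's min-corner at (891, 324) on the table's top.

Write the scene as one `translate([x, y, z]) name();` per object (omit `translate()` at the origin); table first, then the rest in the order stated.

table();
translate([1332, 0, 0]) picture_frame();
translate([891, 324, 757]) stool();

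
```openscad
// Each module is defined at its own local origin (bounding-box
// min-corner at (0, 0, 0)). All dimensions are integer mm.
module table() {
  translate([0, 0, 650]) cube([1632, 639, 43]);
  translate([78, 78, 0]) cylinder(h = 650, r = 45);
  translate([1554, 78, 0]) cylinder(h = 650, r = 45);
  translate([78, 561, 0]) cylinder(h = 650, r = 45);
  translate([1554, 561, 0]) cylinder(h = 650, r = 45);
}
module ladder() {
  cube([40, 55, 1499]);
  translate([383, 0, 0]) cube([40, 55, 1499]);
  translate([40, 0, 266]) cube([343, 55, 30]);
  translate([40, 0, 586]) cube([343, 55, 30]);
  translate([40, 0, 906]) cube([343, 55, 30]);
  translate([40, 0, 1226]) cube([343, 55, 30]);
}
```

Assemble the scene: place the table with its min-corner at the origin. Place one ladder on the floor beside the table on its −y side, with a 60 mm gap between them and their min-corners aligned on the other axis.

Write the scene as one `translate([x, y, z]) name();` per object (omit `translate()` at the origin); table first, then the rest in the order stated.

table();
translate([0, -115, 0]) ladder();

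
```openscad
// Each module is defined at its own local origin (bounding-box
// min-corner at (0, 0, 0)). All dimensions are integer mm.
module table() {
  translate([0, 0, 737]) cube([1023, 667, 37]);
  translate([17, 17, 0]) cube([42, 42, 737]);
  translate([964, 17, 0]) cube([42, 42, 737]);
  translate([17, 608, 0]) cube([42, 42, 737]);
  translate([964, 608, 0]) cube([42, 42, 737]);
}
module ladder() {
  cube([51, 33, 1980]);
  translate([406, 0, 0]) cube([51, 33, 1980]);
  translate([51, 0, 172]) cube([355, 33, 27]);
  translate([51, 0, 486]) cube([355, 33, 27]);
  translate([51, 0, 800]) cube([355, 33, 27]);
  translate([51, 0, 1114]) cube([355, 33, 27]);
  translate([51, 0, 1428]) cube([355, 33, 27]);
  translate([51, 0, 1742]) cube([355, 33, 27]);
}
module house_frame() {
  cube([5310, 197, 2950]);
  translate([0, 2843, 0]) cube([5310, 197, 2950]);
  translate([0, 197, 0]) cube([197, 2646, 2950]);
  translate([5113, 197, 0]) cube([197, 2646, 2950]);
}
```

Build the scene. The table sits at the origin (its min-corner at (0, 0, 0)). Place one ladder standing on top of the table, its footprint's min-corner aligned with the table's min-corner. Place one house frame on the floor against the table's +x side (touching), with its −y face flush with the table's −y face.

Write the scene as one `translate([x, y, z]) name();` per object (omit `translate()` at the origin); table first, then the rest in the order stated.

table();
translate([0, 0, 774]) ladder();
translate([1023, 0, 0]) house_frame();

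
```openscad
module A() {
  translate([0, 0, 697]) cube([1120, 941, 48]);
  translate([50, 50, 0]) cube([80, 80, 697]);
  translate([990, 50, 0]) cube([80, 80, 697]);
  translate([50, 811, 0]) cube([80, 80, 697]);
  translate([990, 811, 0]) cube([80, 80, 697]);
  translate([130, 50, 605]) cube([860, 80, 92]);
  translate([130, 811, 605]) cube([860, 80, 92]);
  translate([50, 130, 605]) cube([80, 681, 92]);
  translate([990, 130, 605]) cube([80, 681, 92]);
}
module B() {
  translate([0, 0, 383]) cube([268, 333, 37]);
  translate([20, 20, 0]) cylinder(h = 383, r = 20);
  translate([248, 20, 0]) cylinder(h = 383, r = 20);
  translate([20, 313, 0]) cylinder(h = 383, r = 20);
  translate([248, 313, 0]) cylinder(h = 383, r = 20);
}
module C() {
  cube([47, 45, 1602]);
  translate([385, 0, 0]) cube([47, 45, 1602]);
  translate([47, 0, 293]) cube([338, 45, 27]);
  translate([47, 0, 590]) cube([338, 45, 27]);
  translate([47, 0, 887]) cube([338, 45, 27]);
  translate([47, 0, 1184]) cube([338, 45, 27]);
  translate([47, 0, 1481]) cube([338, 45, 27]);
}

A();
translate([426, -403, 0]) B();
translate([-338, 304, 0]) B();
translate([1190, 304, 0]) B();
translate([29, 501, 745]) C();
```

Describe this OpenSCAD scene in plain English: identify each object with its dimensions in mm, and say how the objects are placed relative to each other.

A is a table with a 1120×941 mm rectangular top, 48 mm thick, top surface at z = 745 mm, supported by four 80×80 mm square legs, each inset 50 mm from the nearest pair of top edges, running from the floor. Four apron rails, 80 mm thick and 92 mm tall, run between adjacent legs with their top edges flush with the underside of the top and their outer faces flush with the legs' outer faces.

B is a four-legged stool. The seat is a 268×333×37 mm slab whose top surface is at z = 420 mm; four round legs, each 40 mm in diameter, run from the floor (z = 0) to the underside of the seat, each leg's axis is inset half a diameter from the nearest pair of seat edges (so the leg's bounding box is flush with the corner).

C is a straight ladder. Two 47×45 mm vertical rails, 1602 mm tall, stand 432 mm apart (outside-to-outside) with their front faces coplanar on the −y side. 5 rungs, each 45 mm deep and 27 mm tall, span between the inner faces of the rails, front faces flush with the rails. The lowest rung's underside is at z = 293 mm and rungs are spaced 297 mm apart (underside to underside).

Three stools sit around the table at the −y, −x, +x sides. The ladder is on top of the table.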